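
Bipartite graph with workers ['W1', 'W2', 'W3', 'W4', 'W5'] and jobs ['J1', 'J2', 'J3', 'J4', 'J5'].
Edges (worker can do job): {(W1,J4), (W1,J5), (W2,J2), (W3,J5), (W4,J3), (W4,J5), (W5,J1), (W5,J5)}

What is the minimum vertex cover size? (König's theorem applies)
Minimum vertex cover size = 5

By König's theorem: in bipartite graphs,
min vertex cover = max matching = 5

Maximum matching has size 5, so minimum vertex cover also has size 5.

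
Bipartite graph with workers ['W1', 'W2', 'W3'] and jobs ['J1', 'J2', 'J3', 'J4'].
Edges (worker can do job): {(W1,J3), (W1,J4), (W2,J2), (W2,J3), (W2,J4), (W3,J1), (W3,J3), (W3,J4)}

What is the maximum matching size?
Maximum matching size = 3

Maximum matching: {(W1,J3), (W2,J2), (W3,J1)}
Size: 3

This assigns 3 workers to 3 distinct jobs.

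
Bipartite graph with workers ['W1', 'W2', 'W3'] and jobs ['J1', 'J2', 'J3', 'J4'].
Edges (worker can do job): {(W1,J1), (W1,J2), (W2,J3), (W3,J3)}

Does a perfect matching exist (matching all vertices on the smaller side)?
No, maximum matching has size 2 < 3

Maximum matching has size 2, need 3 for perfect matching.
Unmatched workers: ['W2']
Unmatched jobs: ['J1', 'J4']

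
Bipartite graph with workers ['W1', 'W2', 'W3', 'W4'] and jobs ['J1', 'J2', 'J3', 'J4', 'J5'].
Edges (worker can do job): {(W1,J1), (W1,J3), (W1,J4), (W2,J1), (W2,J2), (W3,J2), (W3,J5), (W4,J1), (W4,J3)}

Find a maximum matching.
Matching: {(W1,J4), (W2,J2), (W3,J5), (W4,J1)}

Maximum matching (size 4):
  W1 → J4
  W2 → J2
  W3 → J5
  W4 → J1

Each worker is assigned to at most one job, and each job to at most one worker.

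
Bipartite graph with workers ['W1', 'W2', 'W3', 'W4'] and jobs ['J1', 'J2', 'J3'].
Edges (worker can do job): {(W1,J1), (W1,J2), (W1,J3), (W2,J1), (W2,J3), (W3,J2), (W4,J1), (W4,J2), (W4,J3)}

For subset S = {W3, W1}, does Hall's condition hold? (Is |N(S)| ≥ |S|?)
Yes: |N(S)| = 3, |S| = 2

Subset S = {W3, W1}
Neighbors N(S) = {J1, J2, J3}

|N(S)| = 3, |S| = 2
Hall's condition: |N(S)| ≥ |S| is satisfied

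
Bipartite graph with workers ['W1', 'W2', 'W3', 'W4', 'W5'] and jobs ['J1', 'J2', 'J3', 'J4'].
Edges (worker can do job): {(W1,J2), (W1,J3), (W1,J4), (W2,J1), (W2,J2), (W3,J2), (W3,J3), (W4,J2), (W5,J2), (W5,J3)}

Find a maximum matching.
Matching: {(W1,J4), (W2,J1), (W3,J2), (W5,J3)}

Maximum matching (size 4):
  W1 → J4
  W2 → J1
  W3 → J2
  W5 → J3

Each worker is assigned to at most one job, and each job to at most one worker.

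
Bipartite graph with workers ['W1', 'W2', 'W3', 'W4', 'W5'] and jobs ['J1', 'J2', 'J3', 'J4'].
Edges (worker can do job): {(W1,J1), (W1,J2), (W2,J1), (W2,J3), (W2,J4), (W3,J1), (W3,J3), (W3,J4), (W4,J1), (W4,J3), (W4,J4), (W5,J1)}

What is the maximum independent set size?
Maximum independent set = 5

By König's theorem:
- Min vertex cover = Max matching = 4
- Max independent set = Total vertices - Min vertex cover
- Max independent set = 9 - 4 = 5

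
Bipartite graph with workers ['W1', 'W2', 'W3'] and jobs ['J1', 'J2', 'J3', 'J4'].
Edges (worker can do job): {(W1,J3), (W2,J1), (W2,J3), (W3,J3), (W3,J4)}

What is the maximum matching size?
Maximum matching size = 3

Maximum matching: {(W1,J3), (W2,J1), (W3,J4)}
Size: 3

This assigns 3 workers to 3 distinct jobs.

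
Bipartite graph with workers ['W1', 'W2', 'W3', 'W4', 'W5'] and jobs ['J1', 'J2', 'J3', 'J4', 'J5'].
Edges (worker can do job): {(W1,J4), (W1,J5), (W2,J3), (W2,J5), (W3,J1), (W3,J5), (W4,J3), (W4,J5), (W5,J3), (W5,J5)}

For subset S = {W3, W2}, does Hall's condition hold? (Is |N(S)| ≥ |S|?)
Yes: |N(S)| = 3, |S| = 2

Subset S = {W3, W2}
Neighbors N(S) = {J1, J3, J5}

|N(S)| = 3, |S| = 2
Hall's condition: |N(S)| ≥ |S| is satisfied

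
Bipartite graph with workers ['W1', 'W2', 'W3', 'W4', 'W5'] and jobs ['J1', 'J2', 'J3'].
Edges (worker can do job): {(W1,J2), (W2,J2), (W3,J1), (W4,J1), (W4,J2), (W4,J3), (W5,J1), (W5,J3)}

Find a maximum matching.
Matching: {(W3,J1), (W4,J2), (W5,J3)}

Maximum matching (size 3):
  W3 → J1
  W4 → J2
  W5 → J3

Each worker is assigned to at most one job, and each job to at most one worker.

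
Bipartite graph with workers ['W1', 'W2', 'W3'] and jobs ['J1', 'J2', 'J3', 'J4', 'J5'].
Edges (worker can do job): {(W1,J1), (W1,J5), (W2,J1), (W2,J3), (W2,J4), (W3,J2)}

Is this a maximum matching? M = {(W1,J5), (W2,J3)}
No, size 2 is not maximum

Proposed matching has size 2.
Maximum matching size for this graph: 3.

This is NOT maximum - can be improved to size 3.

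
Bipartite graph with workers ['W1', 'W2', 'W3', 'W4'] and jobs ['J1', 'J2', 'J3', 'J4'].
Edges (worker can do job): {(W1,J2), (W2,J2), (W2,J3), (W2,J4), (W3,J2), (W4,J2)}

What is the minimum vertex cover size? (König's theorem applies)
Minimum vertex cover size = 2

By König's theorem: in bipartite graphs,
min vertex cover = max matching = 2

Maximum matching has size 2, so minimum vertex cover also has size 2.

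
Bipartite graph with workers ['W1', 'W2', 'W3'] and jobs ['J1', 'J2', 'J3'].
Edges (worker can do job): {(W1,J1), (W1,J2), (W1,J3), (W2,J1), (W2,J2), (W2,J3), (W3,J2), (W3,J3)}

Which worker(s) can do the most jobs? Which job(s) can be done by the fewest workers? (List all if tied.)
Most versatile: W1, W2 (3 jobs); Least covered: J1 (2 workers)

Worker degrees (jobs they can do): W1:3, W2:3, W3:2
Job degrees (workers who can do it): J1:2, J2:3, J3:3

Maximum worker degree is 3, achieved by: W1, W2
Minimum job degree is 2, achieved by: J1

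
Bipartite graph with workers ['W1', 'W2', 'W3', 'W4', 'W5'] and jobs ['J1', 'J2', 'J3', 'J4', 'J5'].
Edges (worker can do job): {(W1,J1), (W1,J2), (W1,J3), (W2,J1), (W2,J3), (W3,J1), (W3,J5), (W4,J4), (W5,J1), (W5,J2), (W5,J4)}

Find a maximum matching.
Matching: {(W1,J2), (W2,J3), (W3,J5), (W4,J4), (W5,J1)}

Maximum matching (size 5):
  W1 → J2
  W2 → J3
  W3 → J5
  W4 → J4
  W5 → J1

Each worker is assigned to at most one job, and each job to at most one worker.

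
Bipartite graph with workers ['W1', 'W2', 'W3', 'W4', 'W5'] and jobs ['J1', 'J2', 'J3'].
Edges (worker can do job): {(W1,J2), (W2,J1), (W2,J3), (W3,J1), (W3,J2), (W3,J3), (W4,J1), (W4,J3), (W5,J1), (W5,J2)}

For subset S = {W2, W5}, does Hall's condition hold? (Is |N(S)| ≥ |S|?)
Yes: |N(S)| = 3, |S| = 2

Subset S = {W2, W5}
Neighbors N(S) = {J1, J2, J3}

|N(S)| = 3, |S| = 2
Hall's condition: |N(S)| ≥ |S| is satisfied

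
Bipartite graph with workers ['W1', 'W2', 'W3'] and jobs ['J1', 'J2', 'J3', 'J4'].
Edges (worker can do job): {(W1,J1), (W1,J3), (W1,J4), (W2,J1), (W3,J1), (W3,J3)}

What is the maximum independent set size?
Maximum independent set = 4

By König's theorem:
- Min vertex cover = Max matching = 3
- Max independent set = Total vertices - Min vertex cover
- Max independent set = 7 - 3 = 4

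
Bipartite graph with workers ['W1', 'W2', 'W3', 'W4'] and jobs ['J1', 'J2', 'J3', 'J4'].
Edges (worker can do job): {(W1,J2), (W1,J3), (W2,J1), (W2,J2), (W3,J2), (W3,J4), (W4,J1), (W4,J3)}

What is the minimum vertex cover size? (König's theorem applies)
Minimum vertex cover size = 4

By König's theorem: in bipartite graphs,
min vertex cover = max matching = 4

Maximum matching has size 4, so minimum vertex cover also has size 4.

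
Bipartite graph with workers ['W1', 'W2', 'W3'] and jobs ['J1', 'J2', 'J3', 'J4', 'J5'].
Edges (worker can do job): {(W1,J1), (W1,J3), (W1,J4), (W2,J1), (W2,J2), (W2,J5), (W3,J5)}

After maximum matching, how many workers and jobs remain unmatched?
Unmatched: 0 workers, 2 jobs

Maximum matching size: 3
Workers: 3 total, 3 matched, 0 unmatched
Jobs: 5 total, 3 matched, 2 unmatched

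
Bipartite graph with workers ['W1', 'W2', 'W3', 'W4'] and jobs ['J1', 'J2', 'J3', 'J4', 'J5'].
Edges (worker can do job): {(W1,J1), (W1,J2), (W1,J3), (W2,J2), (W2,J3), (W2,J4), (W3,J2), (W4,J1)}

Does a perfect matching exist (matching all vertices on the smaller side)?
Yes, perfect matching exists (size 4)

Perfect matching: {(W1,J3), (W2,J4), (W3,J2), (W4,J1)}
All 4 vertices on the smaller side are matched.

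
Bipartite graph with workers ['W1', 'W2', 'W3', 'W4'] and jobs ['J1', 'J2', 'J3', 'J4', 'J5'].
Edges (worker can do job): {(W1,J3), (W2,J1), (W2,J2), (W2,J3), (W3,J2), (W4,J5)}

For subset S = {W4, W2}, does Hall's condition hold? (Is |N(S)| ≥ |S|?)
Yes: |N(S)| = 4, |S| = 2

Subset S = {W4, W2}
Neighbors N(S) = {J1, J2, J3, J5}

|N(S)| = 4, |S| = 2
Hall's condition: |N(S)| ≥ |S| is satisfied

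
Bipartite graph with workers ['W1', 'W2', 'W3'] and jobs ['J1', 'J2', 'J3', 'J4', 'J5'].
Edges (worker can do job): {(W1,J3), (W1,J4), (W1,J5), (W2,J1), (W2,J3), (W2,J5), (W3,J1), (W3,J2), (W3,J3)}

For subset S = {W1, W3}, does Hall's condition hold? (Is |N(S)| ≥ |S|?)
Yes: |N(S)| = 5, |S| = 2

Subset S = {W1, W3}
Neighbors N(S) = {J1, J2, J3, J4, J5}

|N(S)| = 5, |S| = 2
Hall's condition: |N(S)| ≥ |S| is satisfied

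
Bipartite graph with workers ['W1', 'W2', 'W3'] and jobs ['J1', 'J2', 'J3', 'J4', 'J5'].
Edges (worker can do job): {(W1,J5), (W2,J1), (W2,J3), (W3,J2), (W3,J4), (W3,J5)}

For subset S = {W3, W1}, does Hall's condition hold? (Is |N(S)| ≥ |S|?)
Yes: |N(S)| = 3, |S| = 2

Subset S = {W3, W1}
Neighbors N(S) = {J2, J4, J5}

|N(S)| = 3, |S| = 2
Hall's condition: |N(S)| ≥ |S| is satisfied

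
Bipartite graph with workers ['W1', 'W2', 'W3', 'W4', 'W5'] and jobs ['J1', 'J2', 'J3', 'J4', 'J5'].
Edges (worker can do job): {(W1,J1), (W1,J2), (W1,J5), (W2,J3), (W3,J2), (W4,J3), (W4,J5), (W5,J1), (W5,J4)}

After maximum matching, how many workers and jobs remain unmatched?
Unmatched: 0 workers, 0 jobs

Maximum matching size: 5
Workers: 5 total, 5 matched, 0 unmatched
Jobs: 5 total, 5 matched, 0 unmatched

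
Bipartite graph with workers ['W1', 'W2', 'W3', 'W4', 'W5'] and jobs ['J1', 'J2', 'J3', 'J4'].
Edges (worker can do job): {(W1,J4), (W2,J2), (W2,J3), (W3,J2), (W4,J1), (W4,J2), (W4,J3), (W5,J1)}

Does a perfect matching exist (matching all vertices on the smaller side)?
Yes, perfect matching exists (size 4)

Perfect matching: {(W1,J4), (W3,J2), (W4,J3), (W5,J1)}
All 4 vertices on the smaller side are matched.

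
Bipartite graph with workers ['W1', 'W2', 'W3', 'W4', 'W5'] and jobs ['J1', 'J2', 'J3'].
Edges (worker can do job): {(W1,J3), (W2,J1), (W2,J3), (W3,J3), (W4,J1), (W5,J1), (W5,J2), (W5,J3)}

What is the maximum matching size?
Maximum matching size = 3

Maximum matching: {(W3,J3), (W4,J1), (W5,J2)}
Size: 3

This assigns 3 workers to 3 distinct jobs.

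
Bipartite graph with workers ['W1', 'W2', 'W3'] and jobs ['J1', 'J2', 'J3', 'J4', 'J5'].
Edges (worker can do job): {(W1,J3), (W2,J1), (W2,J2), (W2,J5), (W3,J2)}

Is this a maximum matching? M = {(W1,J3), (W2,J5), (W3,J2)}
Yes, size 3 is maximum

Proposed matching has size 3.
Maximum matching size for this graph: 3.

This is a maximum matching.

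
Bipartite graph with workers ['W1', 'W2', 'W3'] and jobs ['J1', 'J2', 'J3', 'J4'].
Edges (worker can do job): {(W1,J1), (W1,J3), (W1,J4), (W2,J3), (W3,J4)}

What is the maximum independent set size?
Maximum independent set = 4

By König's theorem:
- Min vertex cover = Max matching = 3
- Max independent set = Total vertices - Min vertex cover
- Max independent set = 7 - 3 = 4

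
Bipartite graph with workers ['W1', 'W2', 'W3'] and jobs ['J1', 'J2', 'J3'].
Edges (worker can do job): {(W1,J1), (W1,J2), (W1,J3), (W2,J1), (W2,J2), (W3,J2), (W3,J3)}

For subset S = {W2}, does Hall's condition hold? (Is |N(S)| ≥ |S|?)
Yes: |N(S)| = 2, |S| = 1

Subset S = {W2}
Neighbors N(S) = {J1, J2}

|N(S)| = 2, |S| = 1
Hall's condition: |N(S)| ≥ |S| is satisfied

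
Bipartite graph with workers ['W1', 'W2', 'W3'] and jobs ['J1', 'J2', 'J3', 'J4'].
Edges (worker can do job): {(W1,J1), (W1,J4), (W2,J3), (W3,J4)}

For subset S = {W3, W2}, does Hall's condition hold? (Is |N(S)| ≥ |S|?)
Yes: |N(S)| = 2, |S| = 2

Subset S = {W3, W2}
Neighbors N(S) = {J3, J4}

|N(S)| = 2, |S| = 2
Hall's condition: |N(S)| ≥ |S| is satisfied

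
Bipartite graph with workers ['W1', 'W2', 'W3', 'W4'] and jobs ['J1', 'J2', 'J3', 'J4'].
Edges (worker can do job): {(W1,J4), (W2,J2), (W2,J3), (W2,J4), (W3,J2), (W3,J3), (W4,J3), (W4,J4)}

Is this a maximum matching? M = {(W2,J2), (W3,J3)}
No, size 2 is not maximum

Proposed matching has size 2.
Maximum matching size for this graph: 3.

This is NOT maximum - can be improved to size 3.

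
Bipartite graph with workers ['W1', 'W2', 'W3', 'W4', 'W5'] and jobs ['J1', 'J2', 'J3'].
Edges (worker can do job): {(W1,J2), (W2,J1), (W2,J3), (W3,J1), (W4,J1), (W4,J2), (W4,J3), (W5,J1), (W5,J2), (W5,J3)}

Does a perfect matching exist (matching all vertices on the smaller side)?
Yes, perfect matching exists (size 3)

Perfect matching: {(W3,J1), (W4,J2), (W5,J3)}
All 3 vertices on the smaller side are matched.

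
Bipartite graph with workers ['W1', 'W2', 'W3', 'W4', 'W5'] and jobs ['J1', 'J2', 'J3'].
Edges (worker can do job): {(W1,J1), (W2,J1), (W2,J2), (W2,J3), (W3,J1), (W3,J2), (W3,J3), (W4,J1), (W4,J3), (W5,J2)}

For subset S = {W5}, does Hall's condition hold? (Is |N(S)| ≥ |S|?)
Yes: |N(S)| = 1, |S| = 1

Subset S = {W5}
Neighbors N(S) = {J2}

|N(S)| = 1, |S| = 1
Hall's condition: |N(S)| ≥ |S| is satisfied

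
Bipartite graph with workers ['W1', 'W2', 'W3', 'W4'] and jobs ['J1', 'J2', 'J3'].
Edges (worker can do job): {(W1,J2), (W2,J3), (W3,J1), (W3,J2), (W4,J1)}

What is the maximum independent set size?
Maximum independent set = 4

By König's theorem:
- Min vertex cover = Max matching = 3
- Max independent set = Total vertices - Min vertex cover
- Max independent set = 7 - 3 = 4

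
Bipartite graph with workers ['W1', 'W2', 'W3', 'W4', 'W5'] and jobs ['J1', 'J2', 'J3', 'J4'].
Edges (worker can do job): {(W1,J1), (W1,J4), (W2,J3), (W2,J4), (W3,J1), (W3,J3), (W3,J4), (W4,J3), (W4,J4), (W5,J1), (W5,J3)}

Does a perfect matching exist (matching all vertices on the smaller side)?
No, maximum matching has size 3 < 4

Maximum matching has size 3, need 4 for perfect matching.
Unmatched workers: ['W1', 'W2']
Unmatched jobs: ['J2']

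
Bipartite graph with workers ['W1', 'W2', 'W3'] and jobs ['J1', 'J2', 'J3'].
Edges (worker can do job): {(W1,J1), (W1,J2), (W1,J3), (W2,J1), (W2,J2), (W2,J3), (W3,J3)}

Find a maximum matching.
Matching: {(W1,J1), (W2,J2), (W3,J3)}

Maximum matching (size 3):
  W1 → J1
  W2 → J2
  W3 → J3

Each worker is assigned to at most one job, and each job to at most one worker.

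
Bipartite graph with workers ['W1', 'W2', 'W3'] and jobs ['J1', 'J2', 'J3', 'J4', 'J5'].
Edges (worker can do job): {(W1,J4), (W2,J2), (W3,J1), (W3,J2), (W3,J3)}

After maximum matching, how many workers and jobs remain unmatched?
Unmatched: 0 workers, 2 jobs

Maximum matching size: 3
Workers: 3 total, 3 matched, 0 unmatched
Jobs: 5 total, 3 matched, 2 unmatched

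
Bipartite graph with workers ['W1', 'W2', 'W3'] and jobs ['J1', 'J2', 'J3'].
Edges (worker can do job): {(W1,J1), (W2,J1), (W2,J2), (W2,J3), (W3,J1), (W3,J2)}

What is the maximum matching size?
Maximum matching size = 3

Maximum matching: {(W1,J1), (W2,J3), (W3,J2)}
Size: 3

This assigns 3 workers to 3 distinct jobs.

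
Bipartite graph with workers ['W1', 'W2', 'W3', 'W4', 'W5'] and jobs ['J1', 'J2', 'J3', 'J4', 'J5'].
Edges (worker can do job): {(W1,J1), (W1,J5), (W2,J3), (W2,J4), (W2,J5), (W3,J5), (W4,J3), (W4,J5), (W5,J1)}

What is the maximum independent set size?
Maximum independent set = 6

By König's theorem:
- Min vertex cover = Max matching = 4
- Max independent set = Total vertices - Min vertex cover
- Max independent set = 10 - 4 = 6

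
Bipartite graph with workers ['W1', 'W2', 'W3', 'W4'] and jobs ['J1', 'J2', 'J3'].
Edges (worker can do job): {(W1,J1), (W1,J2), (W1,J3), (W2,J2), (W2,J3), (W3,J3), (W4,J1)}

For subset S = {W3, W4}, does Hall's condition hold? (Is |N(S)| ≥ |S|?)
Yes: |N(S)| = 2, |S| = 2

Subset S = {W3, W4}
Neighbors N(S) = {J1, J3}

|N(S)| = 2, |S| = 2
Hall's condition: |N(S)| ≥ |S| is satisfied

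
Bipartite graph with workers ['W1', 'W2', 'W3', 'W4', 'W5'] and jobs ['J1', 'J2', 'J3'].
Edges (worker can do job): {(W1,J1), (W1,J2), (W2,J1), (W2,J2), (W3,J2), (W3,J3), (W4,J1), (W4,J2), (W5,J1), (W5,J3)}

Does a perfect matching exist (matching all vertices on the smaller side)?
Yes, perfect matching exists (size 3)

Perfect matching: {(W3,J3), (W4,J2), (W5,J1)}
All 3 vertices on the smaller side are matched.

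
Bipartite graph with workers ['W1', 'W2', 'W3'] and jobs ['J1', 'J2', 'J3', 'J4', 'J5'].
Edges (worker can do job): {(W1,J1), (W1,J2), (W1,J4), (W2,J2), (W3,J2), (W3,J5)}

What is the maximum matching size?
Maximum matching size = 3

Maximum matching: {(W1,J1), (W2,J2), (W3,J5)}
Size: 3

This assigns 3 workers to 3 distinct jobs.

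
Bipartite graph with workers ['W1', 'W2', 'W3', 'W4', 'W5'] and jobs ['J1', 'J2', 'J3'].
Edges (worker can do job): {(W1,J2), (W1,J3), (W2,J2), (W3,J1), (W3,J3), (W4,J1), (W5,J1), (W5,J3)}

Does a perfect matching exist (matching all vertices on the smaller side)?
Yes, perfect matching exists (size 3)

Perfect matching: {(W1,J2), (W3,J1), (W5,J3)}
All 3 vertices on the smaller side are matched.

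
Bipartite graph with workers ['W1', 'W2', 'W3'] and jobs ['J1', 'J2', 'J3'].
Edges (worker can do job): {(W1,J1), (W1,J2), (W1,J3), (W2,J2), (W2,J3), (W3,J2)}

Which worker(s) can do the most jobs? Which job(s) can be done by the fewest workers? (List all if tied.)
Most versatile: W1 (3 jobs); Least covered: J1 (1 workers)

Worker degrees (jobs they can do): W1:3, W2:2, W3:1
Job degrees (workers who can do it): J1:1, J2:3, J3:2

Maximum worker degree is 3, achieved by: W1
Minimum job degree is 1, achieved by: J1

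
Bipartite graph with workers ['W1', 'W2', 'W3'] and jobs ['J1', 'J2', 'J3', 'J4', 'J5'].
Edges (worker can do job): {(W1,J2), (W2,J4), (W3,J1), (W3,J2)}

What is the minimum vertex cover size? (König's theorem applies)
Minimum vertex cover size = 3

By König's theorem: in bipartite graphs,
min vertex cover = max matching = 3

Maximum matching has size 3, so minimum vertex cover also has size 3.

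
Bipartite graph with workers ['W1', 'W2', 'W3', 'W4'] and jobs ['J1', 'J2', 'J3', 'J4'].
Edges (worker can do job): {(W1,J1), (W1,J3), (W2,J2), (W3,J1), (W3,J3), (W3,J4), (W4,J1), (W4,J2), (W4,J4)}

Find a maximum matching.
Matching: {(W1,J1), (W2,J2), (W3,J3), (W4,J4)}

Maximum matching (size 4):
  W1 → J1
  W2 → J2
  W3 → J3
  W4 → J4

Each worker is assigned to at most one job, and each job to at most one worker.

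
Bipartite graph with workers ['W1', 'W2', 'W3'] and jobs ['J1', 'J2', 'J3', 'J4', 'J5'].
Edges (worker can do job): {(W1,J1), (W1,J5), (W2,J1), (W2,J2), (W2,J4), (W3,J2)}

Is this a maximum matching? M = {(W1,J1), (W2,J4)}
No, size 2 is not maximum

Proposed matching has size 2.
Maximum matching size for this graph: 3.

This is NOT maximum - can be improved to size 3.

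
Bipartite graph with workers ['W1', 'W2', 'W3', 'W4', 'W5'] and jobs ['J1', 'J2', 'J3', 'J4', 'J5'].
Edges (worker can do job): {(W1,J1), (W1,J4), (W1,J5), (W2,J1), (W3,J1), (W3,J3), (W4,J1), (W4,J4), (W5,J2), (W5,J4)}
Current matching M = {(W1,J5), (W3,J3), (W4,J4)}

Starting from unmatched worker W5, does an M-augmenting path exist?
Yes: W5 → J2

An M-augmenting path alternates non-matching / matching edges, starting and ending at unmatched vertices.
Path: W5 → J2
(J2 is unmatched in M, so the path is augmenting.)
Flipping edges along this path would increase |M| from 3 to 4.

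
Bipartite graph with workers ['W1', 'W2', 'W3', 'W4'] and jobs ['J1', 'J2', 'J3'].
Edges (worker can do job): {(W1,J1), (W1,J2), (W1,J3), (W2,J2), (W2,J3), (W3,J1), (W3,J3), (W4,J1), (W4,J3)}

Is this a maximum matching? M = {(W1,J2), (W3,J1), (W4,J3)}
Yes, size 3 is maximum

Proposed matching has size 3.
Maximum matching size for this graph: 3.

This is a maximum matching.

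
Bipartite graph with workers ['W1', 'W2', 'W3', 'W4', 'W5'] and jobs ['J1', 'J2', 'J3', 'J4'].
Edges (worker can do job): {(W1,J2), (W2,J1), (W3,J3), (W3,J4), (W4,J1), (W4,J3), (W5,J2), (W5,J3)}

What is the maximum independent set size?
Maximum independent set = 5

By König's theorem:
- Min vertex cover = Max matching = 4
- Max independent set = Total vertices - Min vertex cover
- Max independent set = 9 - 4 = 5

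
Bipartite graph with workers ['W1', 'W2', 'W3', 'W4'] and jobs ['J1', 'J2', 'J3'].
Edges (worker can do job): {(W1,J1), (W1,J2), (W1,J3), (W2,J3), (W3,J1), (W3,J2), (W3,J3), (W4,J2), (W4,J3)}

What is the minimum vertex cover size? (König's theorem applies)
Minimum vertex cover size = 3

By König's theorem: in bipartite graphs,
min vertex cover = max matching = 3

Maximum matching has size 3, so minimum vertex cover also has size 3.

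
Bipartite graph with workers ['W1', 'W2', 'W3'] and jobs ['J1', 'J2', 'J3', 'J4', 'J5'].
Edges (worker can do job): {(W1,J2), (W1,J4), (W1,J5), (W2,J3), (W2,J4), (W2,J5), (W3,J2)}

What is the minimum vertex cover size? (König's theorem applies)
Minimum vertex cover size = 3

By König's theorem: in bipartite graphs,
min vertex cover = max matching = 3

Maximum matching has size 3, so minimum vertex cover also has size 3.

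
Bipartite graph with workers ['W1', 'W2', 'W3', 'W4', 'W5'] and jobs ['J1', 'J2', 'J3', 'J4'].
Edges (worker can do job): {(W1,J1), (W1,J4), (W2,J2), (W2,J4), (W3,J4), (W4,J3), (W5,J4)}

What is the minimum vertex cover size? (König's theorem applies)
Minimum vertex cover size = 4

By König's theorem: in bipartite graphs,
min vertex cover = max matching = 4

Maximum matching has size 4, so minimum vertex cover also has size 4.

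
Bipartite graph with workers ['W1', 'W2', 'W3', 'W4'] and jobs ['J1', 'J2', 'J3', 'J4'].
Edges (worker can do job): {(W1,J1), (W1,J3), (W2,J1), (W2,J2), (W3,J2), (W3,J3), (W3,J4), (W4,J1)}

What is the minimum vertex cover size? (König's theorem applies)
Minimum vertex cover size = 4

By König's theorem: in bipartite graphs,
min vertex cover = max matching = 4

Maximum matching has size 4, so minimum vertex cover also has size 4.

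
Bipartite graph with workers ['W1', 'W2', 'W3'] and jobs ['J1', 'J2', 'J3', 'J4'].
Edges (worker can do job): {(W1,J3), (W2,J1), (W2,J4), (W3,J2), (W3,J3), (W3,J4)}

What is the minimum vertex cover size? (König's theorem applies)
Minimum vertex cover size = 3

By König's theorem: in bipartite graphs,
min vertex cover = max matching = 3

Maximum matching has size 3, so minimum vertex cover also has size 3.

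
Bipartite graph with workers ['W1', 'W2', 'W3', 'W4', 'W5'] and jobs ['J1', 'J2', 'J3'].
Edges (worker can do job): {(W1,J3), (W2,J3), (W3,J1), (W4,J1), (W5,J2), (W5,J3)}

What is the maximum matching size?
Maximum matching size = 3

Maximum matching: {(W1,J3), (W3,J1), (W5,J2)}
Size: 3

This assigns 3 workers to 3 distinct jobs.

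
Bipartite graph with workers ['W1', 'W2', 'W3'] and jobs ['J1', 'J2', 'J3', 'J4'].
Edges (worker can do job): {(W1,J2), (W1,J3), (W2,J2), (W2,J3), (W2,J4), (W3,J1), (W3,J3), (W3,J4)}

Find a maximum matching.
Matching: {(W1,J2), (W2,J4), (W3,J3)}

Maximum matching (size 3):
  W1 → J2
  W2 → J4
  W3 → J3

Each worker is assigned to at most one job, and each job to at most one worker.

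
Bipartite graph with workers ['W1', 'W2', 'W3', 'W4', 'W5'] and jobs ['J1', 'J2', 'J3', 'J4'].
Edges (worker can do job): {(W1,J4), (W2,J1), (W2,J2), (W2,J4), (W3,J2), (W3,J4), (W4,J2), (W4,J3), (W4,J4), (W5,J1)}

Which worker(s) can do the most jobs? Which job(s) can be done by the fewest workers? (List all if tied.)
Most versatile: W2, W4 (3 jobs); Least covered: J3 (1 workers)

Worker degrees (jobs they can do): W1:1, W2:3, W3:2, W4:3, W5:1
Job degrees (workers who can do it): J1:2, J2:3, J3:1, J4:4

Maximum worker degree is 3, achieved by: W2, W4
Minimum job degree is 1, achieved by: J3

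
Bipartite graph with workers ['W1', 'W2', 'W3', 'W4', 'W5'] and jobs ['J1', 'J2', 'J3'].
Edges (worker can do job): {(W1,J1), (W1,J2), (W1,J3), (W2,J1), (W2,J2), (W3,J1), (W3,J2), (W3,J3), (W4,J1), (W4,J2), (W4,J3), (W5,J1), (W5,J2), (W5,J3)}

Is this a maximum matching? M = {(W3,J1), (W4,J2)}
No, size 2 is not maximum

Proposed matching has size 2.
Maximum matching size for this graph: 3.

This is NOT maximum - can be improved to size 3.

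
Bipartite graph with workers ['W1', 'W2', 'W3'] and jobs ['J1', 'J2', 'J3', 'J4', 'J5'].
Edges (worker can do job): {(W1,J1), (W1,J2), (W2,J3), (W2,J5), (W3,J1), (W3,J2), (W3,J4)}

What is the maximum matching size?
Maximum matching size = 3

Maximum matching: {(W1,J2), (W2,J3), (W3,J1)}
Size: 3

This assigns 3 workers to 3 distinct jobs.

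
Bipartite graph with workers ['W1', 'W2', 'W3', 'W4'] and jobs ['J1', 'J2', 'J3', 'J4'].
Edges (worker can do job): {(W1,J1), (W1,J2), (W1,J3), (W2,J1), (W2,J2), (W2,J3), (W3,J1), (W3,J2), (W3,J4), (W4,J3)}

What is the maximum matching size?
Maximum matching size = 4

Maximum matching: {(W1,J1), (W2,J2), (W3,J4), (W4,J3)}
Size: 4

This assigns 4 workers to 4 distinct jobs.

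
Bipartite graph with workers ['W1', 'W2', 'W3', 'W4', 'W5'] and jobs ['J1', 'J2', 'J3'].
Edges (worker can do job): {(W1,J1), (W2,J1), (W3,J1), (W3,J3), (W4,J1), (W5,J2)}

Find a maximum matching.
Matching: {(W3,J3), (W4,J1), (W5,J2)}

Maximum matching (size 3):
  W3 → J3
  W4 → J1
  W5 → J2

Each worker is assigned to at most one job, and each job to at most one worker.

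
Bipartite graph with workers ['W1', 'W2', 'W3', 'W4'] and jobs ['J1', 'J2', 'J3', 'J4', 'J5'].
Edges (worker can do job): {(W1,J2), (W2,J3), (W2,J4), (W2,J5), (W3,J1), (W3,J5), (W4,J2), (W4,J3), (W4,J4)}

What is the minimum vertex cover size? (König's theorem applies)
Minimum vertex cover size = 4

By König's theorem: in bipartite graphs,
min vertex cover = max matching = 4

Maximum matching has size 4, so minimum vertex cover also has size 4.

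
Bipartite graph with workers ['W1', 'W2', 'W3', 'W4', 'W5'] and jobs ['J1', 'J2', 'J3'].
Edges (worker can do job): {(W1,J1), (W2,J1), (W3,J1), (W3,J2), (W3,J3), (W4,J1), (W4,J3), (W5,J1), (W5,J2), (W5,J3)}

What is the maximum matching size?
Maximum matching size = 3

Maximum matching: {(W3,J3), (W4,J1), (W5,J2)}
Size: 3

This assigns 3 workers to 3 distinct jobs.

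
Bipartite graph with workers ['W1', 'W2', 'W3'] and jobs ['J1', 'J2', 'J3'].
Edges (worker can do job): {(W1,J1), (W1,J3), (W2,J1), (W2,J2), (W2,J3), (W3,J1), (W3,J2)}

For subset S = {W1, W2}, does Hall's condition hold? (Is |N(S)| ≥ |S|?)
Yes: |N(S)| = 3, |S| = 2

Subset S = {W1, W2}
Neighbors N(S) = {J1, J2, J3}

|N(S)| = 3, |S| = 2
Hall's condition: |N(S)| ≥ |S| is satisfied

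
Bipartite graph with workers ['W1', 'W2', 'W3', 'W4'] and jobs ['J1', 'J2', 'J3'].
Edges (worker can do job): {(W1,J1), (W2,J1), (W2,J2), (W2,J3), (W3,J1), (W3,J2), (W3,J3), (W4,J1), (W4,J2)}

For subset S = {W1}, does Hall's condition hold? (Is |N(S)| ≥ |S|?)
Yes: |N(S)| = 1, |S| = 1

Subset S = {W1}
Neighbors N(S) = {J1}

|N(S)| = 1, |S| = 1
Hall's condition: |N(S)| ≥ |S| is satisfied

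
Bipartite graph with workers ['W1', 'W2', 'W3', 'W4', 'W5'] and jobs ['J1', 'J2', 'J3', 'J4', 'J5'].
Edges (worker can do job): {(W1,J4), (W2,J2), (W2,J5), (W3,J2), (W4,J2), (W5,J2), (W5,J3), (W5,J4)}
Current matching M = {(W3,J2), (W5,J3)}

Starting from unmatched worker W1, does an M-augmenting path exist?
Yes: W1 → J4

An M-augmenting path alternates non-matching / matching edges, starting and ending at unmatched vertices.
Path: W1 → J4
(J4 is unmatched in M, so the path is augmenting.)
Flipping edges along this path would increase |M| from 2 to 3.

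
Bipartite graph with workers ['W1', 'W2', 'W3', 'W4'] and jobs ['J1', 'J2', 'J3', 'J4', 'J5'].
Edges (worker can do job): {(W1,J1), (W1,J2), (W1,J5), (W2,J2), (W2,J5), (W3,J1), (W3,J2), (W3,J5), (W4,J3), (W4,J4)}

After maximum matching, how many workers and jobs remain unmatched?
Unmatched: 0 workers, 1 jobs

Maximum matching size: 4
Workers: 4 total, 4 matched, 0 unmatched
Jobs: 5 total, 4 matched, 1 unmatched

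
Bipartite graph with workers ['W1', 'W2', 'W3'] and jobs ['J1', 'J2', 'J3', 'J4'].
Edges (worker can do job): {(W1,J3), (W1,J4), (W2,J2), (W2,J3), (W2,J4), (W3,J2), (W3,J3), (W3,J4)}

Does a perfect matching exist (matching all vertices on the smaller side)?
Yes, perfect matching exists (size 3)

Perfect matching: {(W1,J4), (W2,J3), (W3,J2)}
All 3 vertices on the smaller side are matched.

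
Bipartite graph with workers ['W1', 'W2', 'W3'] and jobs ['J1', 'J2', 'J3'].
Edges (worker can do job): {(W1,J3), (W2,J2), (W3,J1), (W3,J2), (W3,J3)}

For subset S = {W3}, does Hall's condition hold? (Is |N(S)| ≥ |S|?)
Yes: |N(S)| = 3, |S| = 1

Subset S = {W3}
Neighbors N(S) = {J1, J2, J3}

|N(S)| = 3, |S| = 1
Hall's condition: |N(S)| ≥ |S| is satisfied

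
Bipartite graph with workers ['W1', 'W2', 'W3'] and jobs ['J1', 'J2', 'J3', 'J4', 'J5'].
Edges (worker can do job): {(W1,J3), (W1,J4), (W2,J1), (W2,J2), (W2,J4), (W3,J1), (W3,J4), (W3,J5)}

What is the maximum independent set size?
Maximum independent set = 5

By König's theorem:
- Min vertex cover = Max matching = 3
- Max independent set = Total vertices - Min vertex cover
- Max independent set = 8 - 3 = 5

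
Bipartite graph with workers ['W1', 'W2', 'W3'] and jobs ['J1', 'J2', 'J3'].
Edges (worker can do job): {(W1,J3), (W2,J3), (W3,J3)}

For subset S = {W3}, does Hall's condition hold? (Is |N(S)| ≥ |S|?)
Yes: |N(S)| = 1, |S| = 1

Subset S = {W3}
Neighbors N(S) = {J3}

|N(S)| = 1, |S| = 1
Hall's condition: |N(S)| ≥ |S| is satisfied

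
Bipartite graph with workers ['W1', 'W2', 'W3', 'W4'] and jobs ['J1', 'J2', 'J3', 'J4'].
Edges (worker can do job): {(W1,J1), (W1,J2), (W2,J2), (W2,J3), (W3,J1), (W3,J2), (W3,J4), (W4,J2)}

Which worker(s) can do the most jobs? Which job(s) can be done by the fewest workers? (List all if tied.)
Most versatile: W3 (3 jobs); Least covered: J3, J4 (1 workers)

Worker degrees (jobs they can do): W1:2, W2:2, W3:3, W4:1
Job degrees (workers who can do it): J1:2, J2:4, J3:1, J4:1

Maximum worker degree is 3, achieved by: W3
Minimum job degree is 1, achieved by: J3, J4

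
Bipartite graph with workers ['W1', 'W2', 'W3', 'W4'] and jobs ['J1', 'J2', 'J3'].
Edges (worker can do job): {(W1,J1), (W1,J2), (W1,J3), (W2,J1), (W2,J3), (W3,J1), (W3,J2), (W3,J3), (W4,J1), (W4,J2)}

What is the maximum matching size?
Maximum matching size = 3

Maximum matching: {(W1,J3), (W3,J2), (W4,J1)}
Size: 3

This assigns 3 workers to 3 distinct jobs.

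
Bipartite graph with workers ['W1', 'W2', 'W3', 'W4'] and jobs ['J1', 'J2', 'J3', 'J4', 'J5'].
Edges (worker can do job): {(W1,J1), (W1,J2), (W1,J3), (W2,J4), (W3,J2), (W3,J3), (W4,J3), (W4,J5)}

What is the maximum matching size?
Maximum matching size = 4

Maximum matching: {(W1,J1), (W2,J4), (W3,J3), (W4,J5)}
Size: 4

This assigns 4 workers to 4 distinct jobs.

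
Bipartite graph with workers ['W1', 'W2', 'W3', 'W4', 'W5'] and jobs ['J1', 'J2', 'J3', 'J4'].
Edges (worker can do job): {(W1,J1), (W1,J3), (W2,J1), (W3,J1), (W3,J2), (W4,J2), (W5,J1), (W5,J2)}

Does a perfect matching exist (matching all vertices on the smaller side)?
No, maximum matching has size 3 < 4

Maximum matching has size 3, need 4 for perfect matching.
Unmatched workers: ['W4', 'W2']
Unmatched jobs: ['J4']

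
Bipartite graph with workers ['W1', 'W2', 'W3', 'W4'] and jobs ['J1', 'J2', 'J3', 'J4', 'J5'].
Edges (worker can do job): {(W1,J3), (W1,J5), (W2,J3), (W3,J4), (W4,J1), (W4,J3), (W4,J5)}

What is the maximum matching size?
Maximum matching size = 4

Maximum matching: {(W1,J5), (W2,J3), (W3,J4), (W4,J1)}
Size: 4

This assigns 4 workers to 4 distinct jobs.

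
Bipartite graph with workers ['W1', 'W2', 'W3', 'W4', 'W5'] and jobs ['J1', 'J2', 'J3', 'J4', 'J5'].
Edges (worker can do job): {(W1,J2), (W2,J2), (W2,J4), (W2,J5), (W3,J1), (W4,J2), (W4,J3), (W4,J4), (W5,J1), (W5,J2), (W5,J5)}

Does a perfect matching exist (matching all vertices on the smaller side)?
Yes, perfect matching exists (size 5)

Perfect matching: {(W1,J2), (W2,J4), (W3,J1), (W4,J3), (W5,J5)}
All 5 vertices on the smaller side are matched.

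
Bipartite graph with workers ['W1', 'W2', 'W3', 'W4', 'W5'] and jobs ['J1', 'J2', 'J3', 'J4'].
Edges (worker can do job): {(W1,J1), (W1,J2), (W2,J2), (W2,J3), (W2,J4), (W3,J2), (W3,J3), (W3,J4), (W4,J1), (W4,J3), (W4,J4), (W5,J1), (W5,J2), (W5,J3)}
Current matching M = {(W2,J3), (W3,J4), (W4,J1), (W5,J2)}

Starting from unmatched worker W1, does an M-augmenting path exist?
No augmenting path from W1

Alternating search from W1 reaches jobs: {J1, J2, J3, J4}.
Every reachable job is already matched in M, and following those matched edges back to workers exposes no further unvisited jobs.
No M-augmenting path from W1 exists.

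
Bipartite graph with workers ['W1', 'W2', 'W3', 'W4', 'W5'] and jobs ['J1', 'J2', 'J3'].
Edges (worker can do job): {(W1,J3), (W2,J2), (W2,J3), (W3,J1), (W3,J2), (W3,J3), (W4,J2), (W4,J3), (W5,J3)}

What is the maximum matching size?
Maximum matching size = 3

Maximum matching: {(W3,J1), (W4,J2), (W5,J3)}
Size: 3

This assigns 3 workers to 3 distinct jobs.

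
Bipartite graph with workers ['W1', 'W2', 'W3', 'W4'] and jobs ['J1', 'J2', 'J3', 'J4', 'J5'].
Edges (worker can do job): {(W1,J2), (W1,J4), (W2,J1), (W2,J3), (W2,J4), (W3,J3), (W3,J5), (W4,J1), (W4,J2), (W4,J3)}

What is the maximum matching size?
Maximum matching size = 4

Maximum matching: {(W1,J2), (W2,J4), (W3,J3), (W4,J1)}
Size: 4

This assigns 4 workers to 4 distinct jobs.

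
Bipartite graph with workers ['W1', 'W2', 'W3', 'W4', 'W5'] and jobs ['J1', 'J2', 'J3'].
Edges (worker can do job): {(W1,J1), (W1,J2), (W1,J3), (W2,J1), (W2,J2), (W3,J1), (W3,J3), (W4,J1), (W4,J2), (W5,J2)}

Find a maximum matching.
Matching: {(W3,J3), (W4,J1), (W5,J2)}

Maximum matching (size 3):
  W3 → J3
  W4 → J1
  W5 → J2

Each worker is assigned to at most one job, and each job to at most one worker.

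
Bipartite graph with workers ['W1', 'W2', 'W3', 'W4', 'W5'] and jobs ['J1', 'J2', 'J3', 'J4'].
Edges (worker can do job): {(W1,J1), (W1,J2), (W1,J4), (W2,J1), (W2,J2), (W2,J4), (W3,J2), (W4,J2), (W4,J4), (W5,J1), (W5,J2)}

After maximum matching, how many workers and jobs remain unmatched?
Unmatched: 2 workers, 1 jobs

Maximum matching size: 3
Workers: 5 total, 3 matched, 2 unmatched
Jobs: 4 total, 3 matched, 1 unmatched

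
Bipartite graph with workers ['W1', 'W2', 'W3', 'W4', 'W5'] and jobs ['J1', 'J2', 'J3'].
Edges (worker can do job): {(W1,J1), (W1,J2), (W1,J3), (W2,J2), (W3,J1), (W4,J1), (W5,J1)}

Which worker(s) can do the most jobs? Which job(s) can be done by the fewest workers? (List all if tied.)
Most versatile: W1 (3 jobs); Least covered: J3 (1 workers)

Worker degrees (jobs they can do): W1:3, W2:1, W3:1, W4:1, W5:1
Job degrees (workers who can do it): J1:4, J2:2, J3:1

Maximum worker degree is 3, achieved by: W1
Minimum job degree is 1, achieved by: J3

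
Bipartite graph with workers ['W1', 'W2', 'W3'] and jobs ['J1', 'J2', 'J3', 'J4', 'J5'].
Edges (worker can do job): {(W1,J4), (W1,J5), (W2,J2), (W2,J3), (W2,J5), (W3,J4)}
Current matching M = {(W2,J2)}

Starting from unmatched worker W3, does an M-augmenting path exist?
Yes: W3 → J4

An M-augmenting path alternates non-matching / matching edges, starting and ending at unmatched vertices.
Path: W3 → J4
(J4 is unmatched in M, so the path is augmenting.)
Flipping edges along this path would increase |M| from 1 to 2.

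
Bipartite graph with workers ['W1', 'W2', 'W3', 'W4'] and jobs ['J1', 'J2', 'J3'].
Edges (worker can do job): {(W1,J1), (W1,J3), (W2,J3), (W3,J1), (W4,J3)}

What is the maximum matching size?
Maximum matching size = 2

Maximum matching: {(W3,J1), (W4,J3)}
Size: 2

This assigns 2 workers to 2 distinct jobs.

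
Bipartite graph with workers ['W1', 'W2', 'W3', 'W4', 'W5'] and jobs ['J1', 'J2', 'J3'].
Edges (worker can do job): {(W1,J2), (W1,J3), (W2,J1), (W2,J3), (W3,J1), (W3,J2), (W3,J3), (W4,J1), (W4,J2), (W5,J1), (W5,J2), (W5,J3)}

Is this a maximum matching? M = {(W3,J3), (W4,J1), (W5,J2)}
Yes, size 3 is maximum

Proposed matching has size 3.
Maximum matching size for this graph: 3.

This is a maximum matching.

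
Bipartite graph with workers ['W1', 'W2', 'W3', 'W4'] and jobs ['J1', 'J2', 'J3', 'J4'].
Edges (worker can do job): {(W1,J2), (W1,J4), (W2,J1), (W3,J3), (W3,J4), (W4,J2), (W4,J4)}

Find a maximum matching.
Matching: {(W1,J4), (W2,J1), (W3,J3), (W4,J2)}

Maximum matching (size 4):
  W1 → J4
  W2 → J1
  W3 → J3
  W4 → J2

Each worker is assigned to at most one job, and each job to at most one worker.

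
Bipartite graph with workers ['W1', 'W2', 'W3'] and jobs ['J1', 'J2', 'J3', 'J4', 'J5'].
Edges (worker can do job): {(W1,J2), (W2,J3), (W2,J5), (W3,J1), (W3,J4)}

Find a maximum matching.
Matching: {(W1,J2), (W2,J5), (W3,J1)}

Maximum matching (size 3):
  W1 → J2
  W2 → J5
  W3 → J1

Each worker is assigned to at most one job, and each job to at most one worker.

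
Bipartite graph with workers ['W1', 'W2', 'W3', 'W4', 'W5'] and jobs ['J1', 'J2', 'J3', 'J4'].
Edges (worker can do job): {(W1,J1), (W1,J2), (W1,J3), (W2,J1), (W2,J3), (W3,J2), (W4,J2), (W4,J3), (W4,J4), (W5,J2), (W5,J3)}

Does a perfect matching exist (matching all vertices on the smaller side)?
Yes, perfect matching exists (size 4)

Perfect matching: {(W1,J1), (W3,J2), (W4,J4), (W5,J3)}
All 4 vertices on the smaller side are matched.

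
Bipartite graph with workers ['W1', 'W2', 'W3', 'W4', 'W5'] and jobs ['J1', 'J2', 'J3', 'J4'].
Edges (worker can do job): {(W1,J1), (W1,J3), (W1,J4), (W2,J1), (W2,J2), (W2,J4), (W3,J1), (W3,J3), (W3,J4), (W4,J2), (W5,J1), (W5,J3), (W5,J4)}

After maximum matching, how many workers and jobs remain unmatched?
Unmatched: 1 workers, 0 jobs

Maximum matching size: 4
Workers: 5 total, 4 matched, 1 unmatched
Jobs: 4 total, 4 matched, 0 unmatched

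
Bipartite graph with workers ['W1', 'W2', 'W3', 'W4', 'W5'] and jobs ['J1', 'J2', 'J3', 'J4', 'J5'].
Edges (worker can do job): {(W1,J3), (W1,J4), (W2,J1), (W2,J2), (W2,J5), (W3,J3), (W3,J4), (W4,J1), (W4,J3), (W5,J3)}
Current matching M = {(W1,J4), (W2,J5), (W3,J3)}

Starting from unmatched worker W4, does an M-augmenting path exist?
Yes: W4 → J1

An M-augmenting path alternates non-matching / matching edges, starting and ending at unmatched vertices.
Path: W4 → J1
(J1 is unmatched in M, so the path is augmenting.)
Flipping edges along this path would increase |M| from 3 to 4.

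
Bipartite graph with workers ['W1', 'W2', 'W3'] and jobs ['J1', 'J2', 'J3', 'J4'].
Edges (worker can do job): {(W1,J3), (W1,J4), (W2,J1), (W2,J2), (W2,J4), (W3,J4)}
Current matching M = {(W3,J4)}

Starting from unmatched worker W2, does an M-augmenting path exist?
Yes: W2 → J2

An M-augmenting path alternates non-matching / matching edges, starting and ending at unmatched vertices.
Path: W2 → J2
(J2 is unmatched in M, so the path is augmenting.)
Flipping edges along this path would increase |M| from 1 to 2.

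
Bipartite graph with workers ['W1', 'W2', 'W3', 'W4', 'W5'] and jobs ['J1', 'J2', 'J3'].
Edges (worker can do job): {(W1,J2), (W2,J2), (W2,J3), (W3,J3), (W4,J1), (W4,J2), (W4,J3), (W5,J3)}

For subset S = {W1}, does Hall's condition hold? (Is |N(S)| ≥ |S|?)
Yes: |N(S)| = 1, |S| = 1

Subset S = {W1}
Neighbors N(S) = {J2}

|N(S)| = 1, |S| = 1
Hall's condition: |N(S)| ≥ |S| is satisfied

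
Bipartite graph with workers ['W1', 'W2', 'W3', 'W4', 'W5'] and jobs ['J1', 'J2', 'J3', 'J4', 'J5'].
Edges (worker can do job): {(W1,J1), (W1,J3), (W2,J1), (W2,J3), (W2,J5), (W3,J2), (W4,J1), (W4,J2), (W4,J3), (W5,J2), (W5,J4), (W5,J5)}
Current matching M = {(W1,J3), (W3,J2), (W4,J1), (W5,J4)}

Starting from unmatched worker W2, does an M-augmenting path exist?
Yes: W2 → J5

An M-augmenting path alternates non-matching / matching edges, starting and ending at unmatched vertices.
Path: W2 → J5
(J5 is unmatched in M, so the path is augmenting.)
Flipping edges along this path would increase |M| from 4 to 5.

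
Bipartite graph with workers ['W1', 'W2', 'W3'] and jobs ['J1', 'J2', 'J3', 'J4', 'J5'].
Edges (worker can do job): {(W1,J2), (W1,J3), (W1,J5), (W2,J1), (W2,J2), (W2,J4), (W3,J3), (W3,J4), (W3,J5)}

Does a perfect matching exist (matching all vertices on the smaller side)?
Yes, perfect matching exists (size 3)

Perfect matching: {(W1,J2), (W2,J4), (W3,J5)}
All 3 vertices on the smaller side are matched.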